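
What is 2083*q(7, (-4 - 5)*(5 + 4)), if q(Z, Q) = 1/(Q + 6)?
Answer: -2083/75 ≈ -27.773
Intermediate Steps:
q(Z, Q) = 1/(6 + Q)
2083*q(7, (-4 - 5)*(5 + 4)) = 2083/(6 + (-4 - 5)*(5 + 4)) = 2083/(6 - 9*9) = 2083/(6 - 81) = 2083/(-75) = 2083*(-1/75) = -2083/75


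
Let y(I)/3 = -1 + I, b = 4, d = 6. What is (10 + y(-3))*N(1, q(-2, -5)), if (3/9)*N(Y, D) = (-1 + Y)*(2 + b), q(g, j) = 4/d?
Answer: 0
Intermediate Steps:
q(g, j) = ⅔ (q(g, j) = 4/6 = 4*(⅙) = ⅔)
y(I) = -3 + 3*I (y(I) = 3*(-1 + I) = -3 + 3*I)
N(Y, D) = -18 + 18*Y (N(Y, D) = 3*((-1 + Y)*(2 + 4)) = 3*((-1 + Y)*6) = 3*(-6 + 6*Y) = -18 + 18*Y)
(10 + y(-3))*N(1, q(-2, -5)) = (10 + (-3 + 3*(-3)))*(-18 + 18*1) = (10 + (-3 - 9))*(-18 + 18) = (10 - 12)*0 = -2*0 = 0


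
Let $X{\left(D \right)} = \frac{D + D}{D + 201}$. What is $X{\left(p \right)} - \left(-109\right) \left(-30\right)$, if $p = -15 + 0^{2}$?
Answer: $- \frac{101375}{31} \approx -3270.2$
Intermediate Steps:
$p = -15$ ($p = -15 + 0 = -15$)
$X{\left(D \right)} = \frac{2 D}{201 + D}$
$X{\left(p \right)} - \left(-109\right) \left(-30\right) = 2 \left(-15\right) \frac{1}{201 - 15} - \left(-109\right) \left(-30\right) = 2 \left(-15\right) \frac{1}{186} - 3270 = - \frac{5}{31} - 3270 = - \frac{101375}{31}$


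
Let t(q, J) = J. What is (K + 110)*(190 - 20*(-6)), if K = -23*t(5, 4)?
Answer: 5580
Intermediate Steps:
K = -92 (K = -23*4 = -92)
(K + 110)*(190 - 20*(-6)) = (-92 + 110)*(190 - 20*(-6)) = 18*(190 + 120) = 18*310 = 5580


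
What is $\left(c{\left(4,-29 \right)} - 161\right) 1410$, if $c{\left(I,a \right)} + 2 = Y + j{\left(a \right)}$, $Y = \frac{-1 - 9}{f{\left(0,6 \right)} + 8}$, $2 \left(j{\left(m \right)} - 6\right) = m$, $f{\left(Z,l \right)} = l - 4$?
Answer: $-243225$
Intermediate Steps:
$f{\left(Z,l \right)} = -4 + l$
$j{\left(m \right)} = 6 + \frac{m}{2}$
$Y = -1$ ($Y = \frac{-1 - 9}{\left(-4 + 6\right) + 8} = - \frac{10}{2 + 8} = - \frac{10}{10} = \left(-10\right) \frac{1}{10} = -1$)
$c{\left(I,a \right)} = 3 + \frac{a}{2}$ ($c{\left(I,a \right)} = -2 + \left(-1 + \left(6 + \frac{a}{2}\right)\right) = -2 + \left(5 + \frac{a}{2}\right) = 3 + \frac{a}{2}$)
$\left(c{\left(4,-29 \right)} - 161\right) 1410 = \left(\left(3 + \frac{1}{2} \left(-29\right)\right) - 161\right) 1410 = \left(\left(3 - \frac{29}{2}\right) - 161\right) 1410 = \left(- \frac{23}{2} - 161\right) 1410 = \left(- \frac{345}{2}\right) 1410 = -243225$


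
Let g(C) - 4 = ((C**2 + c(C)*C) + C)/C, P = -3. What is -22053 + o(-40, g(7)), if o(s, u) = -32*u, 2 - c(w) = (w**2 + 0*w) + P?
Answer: -21029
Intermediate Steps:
c(w) = 5 - w**2 (c(w) = 2 - ((w**2 + 0*w) - 3) = 2 - ((w**2 + 0) - 3) = 2 - (w**2 - 3) = 2 - (-3 + w**2) = 2 + (3 - w**2) = 5 - w**2)
g(C) = 4 + (C + C**2 + C*(5 - C**2))/C (g(C) = 4 + ((C**2 + (5 - C**2)*C) + C)/C = 4 + ((C**2 + C*(5 - C**2)) + C)/C = 4 + (C + C**2 + C*(5 - C**2))/C)
-22053 + o(-40, g(7)) = -22053 - 32*(10 + 7 - 1*7**2) = -22053 - 32*(10 + 7 - 1*49) = -22053 - 32*(10 + 7 - 49) = -22053 - 32*(-32) = -22053 + 1024 = -21029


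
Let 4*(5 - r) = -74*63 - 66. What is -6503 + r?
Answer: -5316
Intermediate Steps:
r = 1187 (r = 5 - (-74*63 - 66)/4 = 5 - (-4662 - 66)/4 = 5 - 1/4*(-4728) = 5 + 1182 = 1187)
-6503 + r = -6503 + 1187 = -5316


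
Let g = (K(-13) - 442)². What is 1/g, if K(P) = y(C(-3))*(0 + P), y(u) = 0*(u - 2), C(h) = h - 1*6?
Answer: 1/195364 ≈ 5.1187e-6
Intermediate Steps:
C(h) = -6 + h (C(h) = h - 6 = -6 + h)
y(u) = 0 (y(u) = 0*(-2 + u) = 0)
K(P) = 0 (K(P) = 0*(0 + P) = 0*P = 0)
g = 195364 (g = (0 - 442)² = (-442)² = 195364)
1/g = 1/195364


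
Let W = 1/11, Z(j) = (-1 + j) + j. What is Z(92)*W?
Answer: 183/11 ≈ 16.636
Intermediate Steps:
Z(j) = -1 + 2*j
W = 1/11 ≈ 0.090909
Z(92)*W = (-1 + 2*92)*(1/11) = (-1 + 184)*(1/11) = 183*(1/11) = 183/11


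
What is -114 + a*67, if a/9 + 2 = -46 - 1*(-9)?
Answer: -23631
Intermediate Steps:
a = -351 (a = -18 + 9*(-46 - 1*(-9)) = -18 + 9*(-46 + 9) = -18 + 9*(-37) = -18 - 333 = -351)
-114 + a*67 = -114 - 351*67 = -114 - 23517 = -23631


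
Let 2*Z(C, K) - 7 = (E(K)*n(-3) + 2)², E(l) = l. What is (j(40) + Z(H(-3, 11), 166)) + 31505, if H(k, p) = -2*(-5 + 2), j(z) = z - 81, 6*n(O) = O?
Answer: 34748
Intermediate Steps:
n(O) = O/6
j(z) = -81 + z
H(k, p) = 6 (H(k, p) = -2*(-3) = 6)
Z(C, K) = 7/2 + (2 - K/2)²/2 (Z(C, K) = 7/2 + (K*((⅙)*(-3)) + 2)²/2 = 7/2 + (K*(-½) + 2)²/2 = 7/2 + (-K/2 + 2)²/2 = 7/2 + (2 - K/2)²/2)
(j(40) + Z(H(-3, 11), 166)) + 31505 = ((-81 + 40) + (7/2 + (-4 + 166)²/8)) + 31505 = (-41 + (7/2 + (⅛)*162²)) + 31505 = (-41 + (7/2 + (⅛)*26244)) + 31505 = (-41 + (7/2 + 6561/2)) + 31505 = (-41 + 3284) + 31505 = 3243 + 31505 = 34748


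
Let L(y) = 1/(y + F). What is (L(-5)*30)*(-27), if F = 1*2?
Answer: 270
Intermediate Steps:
F = 2
L(y) = 1/(2 + y) (L(y) = 1/(y + 2) = 1/(2 + y))
(L(-5)*30)*(-27) = (30/(2 - 5))*(-27) = (30/(-3))*(-27) = -⅓*30*(-27) = -10*(-27) = 270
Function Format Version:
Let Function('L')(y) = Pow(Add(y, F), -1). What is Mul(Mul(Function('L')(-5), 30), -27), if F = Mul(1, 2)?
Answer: 270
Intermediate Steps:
F = 2
Function('L')(y) = Pow(Add(2, y), -1) (Function('L')(y) = Pow(Add(y, 2), -1) = Pow(Add(2, y), -1))
Mul(Mul(Function('L')(-5), 30), -27) = Mul(Mul(Pow(Add(2, -5), -1), 30), -27) = Mul(Mul(Pow(-3, -1), 30), -27) = Mul(Mul(Rational(-1, 3), 30), -27) = Mul(-10, -27) = 270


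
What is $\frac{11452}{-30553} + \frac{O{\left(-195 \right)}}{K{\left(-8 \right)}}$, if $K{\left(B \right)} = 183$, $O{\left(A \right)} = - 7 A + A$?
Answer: $\frac{11217098}{1863733} \approx 6.0186$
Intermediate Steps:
$O{\left(A \right)} = - 6 A$
$\frac{11452}{-30553} + \frac{O{\left(-195 \right)}}{K{\left(-8 \right)}} = \frac{11452}{-30553} + \frac{\left(-6\right) \left(-195\right)}{183} = 11452 \left(- \frac{1}{30553}\right) + 1170 \cdot \frac{1}{183} = - \frac{11452}{30553} + \frac{390}{61} = \frac{11217098}{1863733}$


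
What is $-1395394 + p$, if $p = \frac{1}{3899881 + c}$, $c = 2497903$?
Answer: $- \frac{8927429406895}{6397784} \approx -1.3954 \cdot 10^{6}$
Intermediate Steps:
$p = \frac{1}{6397784}$ ($p = \frac{1}{3899881 + 2497903} = \frac{1}{6397784} \approx 1.563 \cdot 10^{-7}$)
$-1395394 + p = -1395394 + \frac{1}{6397784} = - \frac{8927429406895}{6397784}$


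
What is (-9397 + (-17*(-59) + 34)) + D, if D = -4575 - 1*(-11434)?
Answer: -1501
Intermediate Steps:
D = 6859 (D = -4575 + 11434 = 6859)
(-9397 + (-17*(-59) + 34)) + D = (-9397 + (-17*(-59) + 34)) + 6859 = (-9397 + (1003 + 34)) + 6859 = (-9397 + 1037) + 6859 = -8360 + 6859 = -1501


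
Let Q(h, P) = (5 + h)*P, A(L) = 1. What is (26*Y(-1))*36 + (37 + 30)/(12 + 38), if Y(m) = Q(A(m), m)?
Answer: -280733/50 ≈ -5614.7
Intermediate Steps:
Q(h, P) = P*(5 + h)
Y(m) = 6*m (Y(m) = m*(5 + 1) = m*6 = 6*m)
(26*Y(-1))*36 + (37 + 30)/(12 + 38) = (26*(6*(-1)))*36 + (37 + 30)/(12 + 38) = (26*(-6))*36 + 67/50 = -156*36 + 67*(1/50) = -5616 + 67/50 = -280733/50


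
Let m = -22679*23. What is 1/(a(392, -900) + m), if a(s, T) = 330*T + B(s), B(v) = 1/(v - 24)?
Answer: -368/301251055 ≈ -1.2216e-6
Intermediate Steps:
m = -521617
B(v) = 1/(-24 + v)
a(s, T) = 1/(-24 + s) + 330*T (a(s, T) = 330*T + 1/(-24 + s) = 1/(-24 + s) + 330*T)
1/(a(392, -900) + m) = 1/((1 + 330*(-900)*(-24 + 392))/(-24 + 392) - 521617) = 1/((1 + 330*(-900)*368)/368 - 521617) = 1/((1 - 109296000)/368 - 521617) = 1/((1/368)*(-109295999) - 521617) = 1/(-109295999/368 - 521617) = 1/(-301251055/368) = -368/301251055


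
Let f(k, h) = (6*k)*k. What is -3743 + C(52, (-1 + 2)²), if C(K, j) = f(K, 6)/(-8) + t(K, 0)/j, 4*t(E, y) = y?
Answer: -5771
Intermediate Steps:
f(k, h) = 6*k²
t(E, y) = y/4
C(K, j) = -3*K²/4 (C(K, j) = (6*K²)/(-8) + ((¼)*0)/j = (6*K²)*(-⅛) + 0/j = -3*K²/4 + 0 = -3*K²/4)
-3743 + C(52, (-1 + 2)²) = -3743 - ¾*52² = -3743 - ¾*2704 = -3743 - 2028 = -5771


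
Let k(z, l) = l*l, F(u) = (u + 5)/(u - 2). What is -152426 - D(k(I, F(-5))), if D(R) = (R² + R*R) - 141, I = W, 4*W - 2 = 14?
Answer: -152285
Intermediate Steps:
W = 4 (W = ½ + (¼)*14 = ½ + 7/2 = 4)
I = 4
F(u) = (5 + u)/(-2 + u)
k(z, l) = l²
D(R) = -141 + 2*R² (D(R) = (R² + R²) - 141 = 2*R² - 141 = -141 + 2*R²)
-152426 - D(k(I, F(-5))) = -152426 - (-141 + 2*(((5 - 5)/(-2 - 5))²)²) = -152426 - (-141 + 2*((0/(-7))²)²) = -152426 - (-141 + 2*((-⅐*0)²)²) = -152426 - (-141 + 2*(0²)²) = -152426 - (-141 + 2*0²) = -152426 - (-141 + 2*0) = -152426 - (-141 + 0) = -152426 - 1*(-141) = -152426 + 141 = -152285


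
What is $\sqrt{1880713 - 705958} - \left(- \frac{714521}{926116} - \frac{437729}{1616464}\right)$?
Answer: $\frac{390096326077}{374258293456} + \sqrt{1174755} \approx 1084.9$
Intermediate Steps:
$\sqrt{1880713 - 705958} - \left(- \frac{714521}{926116} - \frac{437729}{1616464}\right) = \sqrt{1174755} - - \frac{390096326077}{374258293456} = \sqrt{1174755} + \left(\frac{437729}{1616464} + \frac{714521}{926116}\right) = \sqrt{1174755} + \frac{390096326077}{374258293456} = \frac{390096326077}{374258293456} + \sqrt{1174755}$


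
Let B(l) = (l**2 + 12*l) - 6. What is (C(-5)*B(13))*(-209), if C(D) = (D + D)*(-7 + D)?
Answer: -8000520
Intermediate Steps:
C(D) = 2*D*(-7 + D) (C(D) = (2*D)*(-7 + D) = 2*D*(-7 + D))
B(l) = -6 + l**2 + 12*l
(C(-5)*B(13))*(-209) = ((2*(-5)*(-7 - 5))*(-6 + 13**2 + 12*13))*(-209) = ((2*(-5)*(-12))*(-6 + 169 + 156))*(-209) = (120*319)*(-209) = 38280*(-209) = -8000520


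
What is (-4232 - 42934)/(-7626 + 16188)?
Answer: -7861/1427 ≈ -5.5088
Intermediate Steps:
(-4232 - 42934)/(-7626 + 16188) = -47166/8562 = -47166*1/8562 = -7861/1427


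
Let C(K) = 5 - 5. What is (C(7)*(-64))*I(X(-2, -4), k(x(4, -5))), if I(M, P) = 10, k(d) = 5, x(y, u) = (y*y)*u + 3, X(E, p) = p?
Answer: 0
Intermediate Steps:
C(K) = 0
x(y, u) = 3 + u*y**2 (x(y, u) = y**2*u + 3 = u*y**2 + 3 = 3 + u*y**2)
(C(7)*(-64))*I(X(-2, -4), k(x(4, -5))) = (0*(-64))*10 = 0*10 = 0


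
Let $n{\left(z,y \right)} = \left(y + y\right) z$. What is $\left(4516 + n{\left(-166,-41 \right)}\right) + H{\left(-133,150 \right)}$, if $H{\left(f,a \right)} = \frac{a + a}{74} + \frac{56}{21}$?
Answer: $\frac{2012954}{111} \approx 18135.0$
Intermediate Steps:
$n{\left(z,y \right)} = 2 y z$
$H{\left(f,a \right)} = \frac{8}{3} + \frac{a}{37}$ ($H{\left(f,a \right)} = 2 a \frac{1}{74} + 56 \cdot \frac{1}{21} = \frac{a}{37} + \frac{8}{3} = \frac{8}{3} + \frac{a}{37}$)
$\left(4516 + n{\left(-166,-41 \right)}\right) + H{\left(-133,150 \right)} = \left(4516 + 2 \left(-41\right) \left(-166\right)\right) + \left(\frac{8}{3} + \frac{1}{37} \cdot 150\right) = \left(4516 + 13612\right) + \left(\frac{8}{3} + \frac{150}{37}\right) = 18128 + \frac{746}{111} = \frac{2012954}{111}$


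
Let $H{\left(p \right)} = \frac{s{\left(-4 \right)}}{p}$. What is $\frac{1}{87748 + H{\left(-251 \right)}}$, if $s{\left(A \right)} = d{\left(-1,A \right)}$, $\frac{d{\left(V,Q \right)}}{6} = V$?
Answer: $\frac{251}{22024754} \approx 1.1396 \cdot 10^{-5}$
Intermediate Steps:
$d{\left(V,Q \right)} = 6 V$
$s{\left(A \right)} = -6$ ($s{\left(A \right)} = 6 \left(-1\right) = -6$)
$H{\left(p \right)} = - \frac{6}{p}$
$\frac{1}{87748 + H{\left(-251 \right)}} = \frac{1}{87748 - \frac{6}{-251}} = \frac{1}{87748 - - \frac{6}{251}} = \frac{1}{87748 + \frac{6}{251}} = \frac{1}{\frac{22024754}{251}} = \frac{251}{22024754}$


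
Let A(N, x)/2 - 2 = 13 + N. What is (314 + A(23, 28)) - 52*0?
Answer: 390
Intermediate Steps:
A(N, x) = 30 + 2*N (A(N, x) = 4 + 2*(13 + N) = 4 + (26 + 2*N) = 30 + 2*N)
(314 + A(23, 28)) - 52*0 = (314 + (30 + 2*23)) - 52*0 = (314 + (30 + 46)) + 0 = (314 + 76) + 0 = 390 + 0 = 390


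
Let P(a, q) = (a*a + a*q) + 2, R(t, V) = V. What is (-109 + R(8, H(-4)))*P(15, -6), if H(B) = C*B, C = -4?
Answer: -12741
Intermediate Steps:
H(B) = -4*B
P(a, q) = 2 + a² + a*q (P(a, q) = (a² + a*q) + 2 = 2 + a² + a*q)
(-109 + R(8, H(-4)))*P(15, -6) = (-109 - 4*(-4))*(2 + 15² + 15*(-6)) = (-109 + 16)*(2 + 225 - 90) = -93*137 = -12741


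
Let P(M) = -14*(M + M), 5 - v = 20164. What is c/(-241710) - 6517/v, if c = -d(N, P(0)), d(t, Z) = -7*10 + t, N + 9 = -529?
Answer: 41130721/128227155 ≈ 0.32076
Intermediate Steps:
v = -20159 (v = 5 - 1*20164 = 5 - 20164 = -20159)
N = -538 (N = -9 - 529 = -538)
P(M) = -28*M
d(t, Z) = -70 + t
c = 608 (c = -(-70 - 538) = -1*(-608) = 608)
c/(-241710) - 6517/v = 608/(-241710) - 6517/(-20159) = 608*(-1/241710) - 6517*(-1/20159) = -304/120855 + 343/1061 = 41130721/128227155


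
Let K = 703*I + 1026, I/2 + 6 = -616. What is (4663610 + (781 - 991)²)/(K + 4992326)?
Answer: 470771/411882 ≈ 1.1430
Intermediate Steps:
I = -1244 (I = -12 + 2*(-616) = -12 - 1232 = -1244)
K = -873506 (K = 703*(-1244) + 1026 = -874532 + 1026 = -873506)
(4663610 + (781 - 991)²)/(K + 4992326) = (4663610 + (781 - 991)²)/(-873506 + 4992326) = (4663610 + (-210)²)/4118820 = (4663610 + 44100)*(1/4118820) = 4707710*(1/4118820) = 470771/411882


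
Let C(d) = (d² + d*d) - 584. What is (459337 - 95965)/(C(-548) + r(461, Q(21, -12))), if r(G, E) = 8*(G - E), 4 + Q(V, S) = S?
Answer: 30281/50320 ≈ 0.60177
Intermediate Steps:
Q(V, S) = -4 + S
C(d) = -584 + 2*d² (C(d) = (d² + d²) - 584 = 2*d² - 584 = -584 + 2*d²)
r(G, E) = -8*E + 8*G
(459337 - 95965)/(C(-548) + r(461, Q(21, -12))) = (459337 - 95965)/((-584 + 2*(-548)²) + (-8*(-4 - 12) + 8*461)) = 363372/((-584 + 2*300304) + (-8*(-16) + 3688)) = 363372/((-584 + 600608) + (128 + 3688)) = 363372/(600024 + 3816) = 363372/603840 = 363372*(1/603840) = 30281/50320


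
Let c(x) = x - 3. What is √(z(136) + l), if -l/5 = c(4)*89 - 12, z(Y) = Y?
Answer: I*√249 ≈ 15.78*I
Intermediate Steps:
c(x) = -3 + x
l = -385 (l = -5*((-3 + 4)*89 - 12) = -5*(1*89 - 12) = -5*(89 - 12) = -5*77 = -385)
√(z(136) + l) = √(136 - 385) = √(-249) = I*√249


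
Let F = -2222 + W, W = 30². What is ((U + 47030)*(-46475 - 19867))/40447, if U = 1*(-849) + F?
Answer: -2976035778/40447 ≈ -73579.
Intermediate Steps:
W = 900
F = -1322 (F = -2222 + 900 = -1322)
U = -2171 (U = 1*(-849) - 1322 = -849 - 1322 = -2171)
((U + 47030)*(-46475 - 19867))/40447 = ((-2171 + 47030)*(-46475 - 19867))/40447 = (44859*(-66342))*(1/40447) = -2976035778*1/40447 = -2976035778/40447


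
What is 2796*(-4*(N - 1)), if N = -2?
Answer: 33552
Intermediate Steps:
2796*(-4*(N - 1)) = 2796*(-4*(-2 - 1)) = 2796*(-4*(-3)) = 2796*12 = 33552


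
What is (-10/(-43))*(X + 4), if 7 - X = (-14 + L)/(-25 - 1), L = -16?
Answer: 1280/559 ≈ 2.2898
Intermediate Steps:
X = 76/13 (X = 7 - (-14 - 16)/(-25 - 1) = 7 - (-30)/(-26) = 7 - (-30)*(-1)/26 = 7 - 1*15/13 = 7 - 15/13 = 76/13 ≈ 5.8462)
(-10/(-43))*(X + 4) = (-10/(-43))*(76/13 + 4) = -10*(-1/43)*(128/13) = (10/43)*(128/13) = 1280/559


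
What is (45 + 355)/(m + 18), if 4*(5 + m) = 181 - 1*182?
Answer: 1600/51 ≈ 31.373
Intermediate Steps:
m = -21/4 (m = -5 + (181 - 1*182)/4 = -5 + (181 - 182)/4 = -5 + (1/4)*(-1) = -5 - 1/4 = -21/4 ≈ -5.2500)
(45 + 355)/(m + 18) = (45 + 355)/(-21/4 + 18) = 400/(51/4) = 400*(4/51) = 1600/51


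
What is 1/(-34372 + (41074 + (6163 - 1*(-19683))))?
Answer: 1/32548 ≈ 3.0724e-5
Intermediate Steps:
1/(-34372 + (41074 + (6163 - 1*(-19683)))) = 1/(-34372 + (41074 + (6163 + 19683))) = 1/(-34372 + (41074 + 25846)) = 1/(-34372 + 66920) = 1/32548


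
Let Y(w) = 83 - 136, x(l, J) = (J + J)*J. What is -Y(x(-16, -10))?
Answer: 53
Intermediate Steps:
x(l, J) = 2*J² (x(l, J) = (2*J)*J = 2*J²)
Y(w) = -53
-Y(x(-16, -10)) = -1*(-53) = 53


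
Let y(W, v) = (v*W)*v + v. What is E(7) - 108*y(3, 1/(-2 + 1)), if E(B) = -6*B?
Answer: -258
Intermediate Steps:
y(W, v) = v + W*v**2 (y(W, v) = (W*v)*v + v = W*v**2 + v = v + W*v**2)
E(7) - 108*y(3, 1/(-2 + 1)) = -6*7 - 108*(1 + 3/(-2 + 1))/(-2 + 1) = -42 - 108*(1 + 3/(-1))/(-1) = -42 - (-108)*(1 + 3*(-1)) = -42 - (-108)*(1 - 3) = -42 - (-108)*(-2) = -42 - 108*2 = -42 - 216 = -258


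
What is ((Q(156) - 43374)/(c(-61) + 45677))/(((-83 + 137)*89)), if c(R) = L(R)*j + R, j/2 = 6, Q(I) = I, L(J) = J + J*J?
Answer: -2401/23906112 ≈ -0.00010043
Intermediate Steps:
L(J) = J + J**2
j = 12 (j = 2*6 = 12)
c(R) = R + 12*R*(1 + R) (c(R) = (R*(1 + R))*12 + R = 12*R*(1 + R) + R = R + 12*R*(1 + R))
((Q(156) - 43374)/(c(-61) + 45677))/(((-83 + 137)*89)) = ((156 - 43374)/(-61*(13 + 12*(-61)) + 45677))/(((-83 + 137)*89)) = (-43218/(-61*(13 - 732) + 45677))/((54*89)) = -43218/(-61*(-719) + 45677)/4806 = -43218/(43859 + 45677)*(1/4806) = -43218/89536*(1/4806) = -43218*1/89536*(1/4806) = -21609/44768*1/4806 = -2401/23906112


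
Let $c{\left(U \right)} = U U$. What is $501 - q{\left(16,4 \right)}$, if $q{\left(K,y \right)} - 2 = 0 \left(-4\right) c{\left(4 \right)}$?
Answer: $499$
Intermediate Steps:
$c{\left(U \right)} = U^{2}$
$q{\left(K,y \right)} = 2$ ($q{\left(K,y \right)} = 2 + 0 \left(-4\right) 4^{2} = 2 + 0 \cdot 16 = 2 + 0 = 2$)
$501 - q{\left(16,4 \right)} = 501 - 2 = 499$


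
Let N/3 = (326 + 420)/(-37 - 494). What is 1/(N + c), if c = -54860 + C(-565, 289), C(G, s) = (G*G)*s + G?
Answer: 177/16319505454 ≈ 1.0846e-8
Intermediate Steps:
C(G, s) = G + s*G² (C(G, s) = G²*s + G = s*G² + G = G + s*G²)
N = -746/177 (N = 3*((326 + 420)/(-37 - 494)) = 3*(746/(-531)) = 3*(746*(-1/531)) = 3*(-746/531) = -746/177 ≈ -4.2147)
c = 92200600 (c = -54860 - 565*(1 - 565*289) = -54860 - 565*(1 - 163285) = -54860 - 565*(-163284) = -54860 + 92255460 = 92200600)
1/(N + c) = 1/(-746/177 + 92200600) = 1/(16319505454/177) = 177/16319505454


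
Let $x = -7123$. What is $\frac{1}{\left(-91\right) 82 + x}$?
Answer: $- \frac{1}{14585} \approx -6.8564 \cdot 10^{-5}$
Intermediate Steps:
$\frac{1}{\left(-91\right) 82 + x} = \frac{1}{\left(-91\right) 82 - 7123} = \frac{1}{-7462 - 7123} = \frac{1}{-14585} = - \frac{1}{14585}$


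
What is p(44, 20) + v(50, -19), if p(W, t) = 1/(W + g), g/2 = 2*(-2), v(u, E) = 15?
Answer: 541/36 ≈ 15.028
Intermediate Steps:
g = -8 (g = 2*(2*(-2)) = 2*(-4) = -8)
p(W, t) = 1/(-8 + W) (p(W, t) = 1/(W - 8) = 1/(-8 + W))
p(44, 20) + v(50, -19) = 1/(-8 + 44) + 15 = 1/36 + 15 = 541/36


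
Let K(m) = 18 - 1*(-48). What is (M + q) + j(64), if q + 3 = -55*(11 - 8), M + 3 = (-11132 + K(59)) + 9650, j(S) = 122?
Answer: -1465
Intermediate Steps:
K(m) = 66 (K(m) = 18 + 48 = 66)
M = -1419 (M = -3 + ((-11132 + 66) + 9650) = -3 + (-11066 + 9650) = -3 - 1416 = -1419)
q = -168 (q = -3 - 55*(11 - 8) = -3 - 55*3 = -3 - 165 = -168)
(M + q) + j(64) = (-1419 - 168) + 122 = -1587 + 122 = -1465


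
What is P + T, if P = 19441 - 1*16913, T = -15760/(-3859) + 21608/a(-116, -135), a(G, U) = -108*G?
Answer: 15312297751/6043194 ≈ 2533.8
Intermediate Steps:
T = 35103319/6043194 (T = -15760/(-3859) + 21608/((-108*(-116))) = -15760*(-1/3859) + 21608/12528 = 15760/3859 + 21608*(1/12528) = 15760/3859 + 2701/1566 = 35103319/6043194 ≈ 5.8087)
P = 2528 (P = 19441 - 16913 = 2528)
P + T = 2528 + 35103319/6043194 = 15312297751/6043194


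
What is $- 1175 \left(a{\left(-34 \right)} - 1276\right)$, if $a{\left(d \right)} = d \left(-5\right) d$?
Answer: $8290800$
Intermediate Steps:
$a{\left(d \right)} = - 5 d^{2}$ ($a{\left(d \right)} = - 5 d d = - 5 d^{2}$)
$- 1175 \left(a{\left(-34 \right)} - 1276\right) = - 1175 \left(- 5 \left(-34\right)^{2} - 1276\right) = - 1175 \left(\left(-5\right) 1156 - 1276\right) = - 1175 \left(-5780 - 1276\right) = \left(-1175\right) \left(-7056\right) = 8290800$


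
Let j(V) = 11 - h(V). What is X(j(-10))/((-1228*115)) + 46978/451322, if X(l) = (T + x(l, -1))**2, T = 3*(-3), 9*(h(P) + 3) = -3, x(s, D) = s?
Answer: 7449070001/71702654445 ≈ 0.10389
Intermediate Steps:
h(P) = -10/3 (h(P) = -3 + (1/9)*(-3) = -3 - 1/3 = -10/3)
T = -9
j(V) = 43/3 (j(V) = 11 - 1*(-10/3) = 11 + 10/3 = 43/3)
X(l) = (-9 + l)**2
X(j(-10))/((-1228*115)) + 46978/451322 = (-9 + 43/3)**2/((-1228*115)) + 46978/451322 = (16/3)**2/(-141220) + 46978*(1/451322) = (256/9)*(-1/141220) + 23489/225661 = -64/317745 + 23489/225661 = 7449070001/71702654445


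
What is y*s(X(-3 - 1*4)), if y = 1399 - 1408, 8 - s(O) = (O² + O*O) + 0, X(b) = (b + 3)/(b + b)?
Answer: -3456/49 ≈ -70.531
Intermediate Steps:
X(b) = (3 + b)/(2*b) (X(b) = (3 + b)/((2*b)) = (3 + b)*(1/(2*b)) = (3 + b)/(2*b))
s(O) = 8 - 2*O² (s(O) = 8 - ((O² + O*O) + 0) = 8 - ((O² + O²) + 0) = 8 - (2*O² + 0) = 8 - 2*O²)
y = -9
y*s(X(-3 - 1*4)) = -9*(8 - 2*(3 + (-3 - 1*4))²/(4*(-3 - 1*4)²)) = -9*(8 - 2*(3 + (-3 - 4))²/(4*(-3 - 4)²)) = -9*(8 - 2*(3 - 7)²/196) = -9*(8 - 2*((½)*(-⅐)*(-4))²) = -9*(8 - 2*(2/7)²) = -9*(8 - 2*4/49) = -9*(8 - 8/49) = -9*384/49 = -3456/49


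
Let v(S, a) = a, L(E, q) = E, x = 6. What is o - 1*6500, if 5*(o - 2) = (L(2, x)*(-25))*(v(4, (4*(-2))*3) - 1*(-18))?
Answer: -6438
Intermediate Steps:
o = 62 (o = 2 + ((2*(-25))*((4*(-2))*3 - 1*(-18)))/5 = 2 + (-50*(-8*3 + 18))/5 = 2 + (-50*(-24 + 18))/5 = 2 + (-50*(-6))/5 = 2 + (⅕)*300 = 2 + 60 = 62)
o - 1*6500 = 62 - 1*6500 = 62 - 6500 = -6438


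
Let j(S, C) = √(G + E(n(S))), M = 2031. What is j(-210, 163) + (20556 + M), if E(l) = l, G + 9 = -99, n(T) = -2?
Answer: 22587 + I*√110 ≈ 22587.0 + 10.488*I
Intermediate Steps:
G = -108 (G = -9 - 99 = -108)
j(S, C) = I*√110 (j(S, C) = √(-108 - 2) = √(-110) = I*√110)
j(-210, 163) + (20556 + M) = I*√110 + (20556 + 2031) = I*√110 + 22587 = 22587 + I*√110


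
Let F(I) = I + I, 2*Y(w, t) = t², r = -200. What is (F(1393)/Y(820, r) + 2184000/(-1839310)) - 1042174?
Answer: -1916882987724117/1839310000 ≈ -1.0422e+6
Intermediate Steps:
Y(w, t) = t²/2
F(I) = 2*I
(F(1393)/Y(820, r) + 2184000/(-1839310)) - 1042174 = ((2*1393)/(((½)*(-200)²)) + 2184000/(-1839310)) - 1042174 = (2786/(((½)*40000)) + 2184000*(-1/1839310)) - 1042174 = (2786/20000 - 218400/183931) - 1042174 = (2786*(1/20000) - 218400/183931) - 1042174 = (1393/10000 - 218400/183931) - 1042174 = -1927784117/1839310000 - 1042174 = -1916882987724117/1839310000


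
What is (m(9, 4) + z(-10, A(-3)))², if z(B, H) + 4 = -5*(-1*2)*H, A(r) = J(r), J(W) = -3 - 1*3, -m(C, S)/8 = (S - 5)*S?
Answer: 1024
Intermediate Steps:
m(C, S) = -8*S*(-5 + S) (m(C, S) = -8*(S - 5)*S = -8*(-5 + S)*S = -8*S*(-5 + S))
J(W) = -6 (J(W) = -3 - 3 = -6)
A(r) = -6
z(B, H) = -4 + 10*H (z(B, H) = -4 - 5*(-1*2)*H = -4 - (-10)*H = -4 + 10*H)
(m(9, 4) + z(-10, A(-3)))² = (8*4*(5 - 1*4) + (-4 + 10*(-6)))² = (8*4*(5 - 4) + (-4 - 60))² = (8*4*1 - 64)² = (32 - 64)² = (-32)² = 1024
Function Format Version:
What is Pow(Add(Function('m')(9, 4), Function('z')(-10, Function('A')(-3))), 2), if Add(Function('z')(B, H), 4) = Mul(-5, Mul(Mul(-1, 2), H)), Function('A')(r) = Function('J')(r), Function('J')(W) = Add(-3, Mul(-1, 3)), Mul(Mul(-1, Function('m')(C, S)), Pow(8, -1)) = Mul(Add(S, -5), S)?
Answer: 1024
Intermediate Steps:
Function('m')(C, S) = Mul(-8, S, Add(-5, S)) (Function('m')(C, S) = Mul(-8, Mul(Add(S, -5), S)) = Mul(-8, Mul(Add(-5, S), S)) = Mul(-8, Mul(S, Add(-5, S))) = Mul(-8, S, Add(-5, S)))
Function('J')(W) = -6 (Function('J')(W) = Add(-3, -3) = -6)
Function('A')(r) = -6
Function('z')(B, H) = Add(-4, Mul(10, H)) (Function('z')(B, H) = Add(-4, Mul(-5, Mul(Mul(-1, 2), H))) = Add(-4, Mul(-5, Mul(-2, H))) = Add(-4, Mul(10, H)))
Pow(Add(Function('m')(9, 4), Function('z')(-10, Function('A')(-3))), 2) = Pow(Add(Mul(8, 4, Add(5, Mul(-1, 4))), Add(-4, Mul(10, -6))), 2) = Pow(Add(Mul(8, 4, Add(5, -4)), Add(-4, -60)), 2) = Pow(Add(Mul(8, 4, 1), -64), 2) = Pow(Add(32, -64), 2) = Pow(-32, 2) = 1024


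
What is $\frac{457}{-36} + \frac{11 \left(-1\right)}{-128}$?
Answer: $- \frac{14525}{1152} \approx -12.609$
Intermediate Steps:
$\frac{457}{-36} + \frac{11 \left(-1\right)}{-128} = 457 \left(- \frac{1}{36}\right) - - \frac{11}{128} = - \frac{457}{36} + \frac{11}{128} = - \frac{14525}{1152}$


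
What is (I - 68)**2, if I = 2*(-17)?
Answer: 10404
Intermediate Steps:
I = -34
(I - 68)**2 = (-34 - 68)**2 = (-102)**2 = 10404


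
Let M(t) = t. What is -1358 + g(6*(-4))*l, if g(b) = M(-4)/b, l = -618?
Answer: -1461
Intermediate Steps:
g(b) = -4/b
-1358 + g(6*(-4))*l = -1358 - 4/(6*(-4))*(-618) = -1358 - 4/(-24)*(-618) = -1358 - 4*(-1/24)*(-618) = -1358 + (1/6)*(-618) = -1358 - 103 = -1461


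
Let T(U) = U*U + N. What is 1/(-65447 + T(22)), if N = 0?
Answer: -1/64963 ≈ -1.5393e-5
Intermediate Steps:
T(U) = U² (T(U) = U*U + 0 = U² + 0 = U²)
1/(-65447 + T(22)) = 1/(-65447 + 22²) = 1/(-65447 + 484) = 1/(-64963) = -1/64963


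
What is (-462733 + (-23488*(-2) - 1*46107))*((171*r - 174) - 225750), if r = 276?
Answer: 82548028992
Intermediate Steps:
(-462733 + (-23488*(-2) - 1*46107))*((171*r - 174) - 225750) = (-462733 + (-23488*(-2) - 1*46107))*((171*276 - 174) - 225750) = (-462733 + (46976 - 46107))*((47196 - 174) - 225750) = (-462733 + 869)*(47022 - 225750) = -461864*(-178728) = 82548028992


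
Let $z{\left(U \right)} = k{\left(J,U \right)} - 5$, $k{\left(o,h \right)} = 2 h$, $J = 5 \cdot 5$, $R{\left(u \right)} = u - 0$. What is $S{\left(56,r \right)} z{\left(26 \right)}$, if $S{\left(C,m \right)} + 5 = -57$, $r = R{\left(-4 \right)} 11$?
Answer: $-2914$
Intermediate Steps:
$R{\left(u \right)} = u$ ($R{\left(u \right)} = u + 0 = u$)
$J = 25$
$r = -44$ ($r = \left(-4\right) 11 = -44$)
$S{\left(C,m \right)} = -62$ ($S{\left(C,m \right)} = -5 - 57 = -62$)
$z{\left(U \right)} = -5 + 2 U$ ($z{\left(U \right)} = 2 U - 5 = -5 + 2 U$)
$S{\left(56,r \right)} z{\left(26 \right)} = - 62 \left(-5 + 2 \cdot 26\right) = - 62 \left(-5 + 52\right) = \left(-62\right) 47 = -2914$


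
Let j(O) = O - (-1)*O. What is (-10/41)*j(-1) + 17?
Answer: 717/41 ≈ 17.488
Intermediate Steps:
j(O) = 2*O (j(O) = O + O = 2*O)
(-10/41)*j(-1) + 17 = (-10/41)*(2*(-1)) + 17 = -10*1/41*(-2) + 17 = -10/41*(-2) + 17 = 20/41 + 17 = 717/41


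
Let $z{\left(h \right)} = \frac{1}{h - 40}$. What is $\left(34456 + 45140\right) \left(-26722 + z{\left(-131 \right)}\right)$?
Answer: $- \frac{40412330772}{19} \approx -2.127 \cdot 10^{9}$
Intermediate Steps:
$z{\left(h \right)} = \frac{1}{-40 + h}$
$\left(34456 + 45140\right) \left(-26722 + z{\left(-131 \right)}\right) = \left(34456 + 45140\right) \left(-26722 + \frac{1}{-40 - 131}\right) = 79596 \left(-26722 + \frac{1}{-171}\right) = 79596 \left(-26722 - \frac{1}{171}\right) = 79596 \left(- \frac{4569463}{171}\right) = - \frac{40412330772}{19}$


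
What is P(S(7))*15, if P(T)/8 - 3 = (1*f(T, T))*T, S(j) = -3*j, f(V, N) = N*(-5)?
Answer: -264240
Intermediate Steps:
f(V, N) = -5*N
P(T) = 24 - 40*T² (P(T) = 24 + 8*((1*(-5*T))*T) = 24 + 8*((-5*T)*T) = 24 + 8*(-5*T²) = 24 - 40*T²)
P(S(7))*15 = (24 - 40*(-3*7)²)*15 = (24 - 40*(-21)²)*15 = (24 - 40*441)*15 = (24 - 17640)*15 = -17616*15 = -264240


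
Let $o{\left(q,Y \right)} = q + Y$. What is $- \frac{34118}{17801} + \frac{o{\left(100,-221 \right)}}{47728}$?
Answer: $- \frac{232933975}{121372304} \approx -1.9192$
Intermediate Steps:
$o{\left(q,Y \right)} = Y + q$
$- \frac{34118}{17801} + \frac{o{\left(100,-221 \right)}}{47728} = - \frac{34118}{17801} + \frac{-221 + 100}{47728} = \left(-34118\right) \frac{1}{17801} - \frac{121}{47728} = - \frac{4874}{2543} - \frac{121}{47728} = - \frac{232933975}{121372304}$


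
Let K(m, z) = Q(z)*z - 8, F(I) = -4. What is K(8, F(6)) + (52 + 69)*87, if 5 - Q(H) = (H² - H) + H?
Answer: 10563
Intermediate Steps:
Q(H) = 5 - H² (Q(H) = 5 - ((H² - H) + H) = 5 - H²)
K(m, z) = -8 + z*(5 - z²) (K(m, z) = (5 - z²)*z - 8 = z*(5 - z²) - 8 = -8 + z*(5 - z²))
K(8, F(6)) + (52 + 69)*87 = (-8 - 1*(-4)³ + 5*(-4)) + (52 + 69)*87 = (-8 - 1*(-64) - 20) + 121*87 = (-8 + 64 - 20) + 10527 = 36 + 10527 = 10563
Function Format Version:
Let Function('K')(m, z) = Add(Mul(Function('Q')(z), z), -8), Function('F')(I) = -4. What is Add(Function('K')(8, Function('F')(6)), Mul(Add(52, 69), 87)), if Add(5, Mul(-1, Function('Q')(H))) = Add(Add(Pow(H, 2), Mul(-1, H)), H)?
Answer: 10563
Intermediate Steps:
Function('Q')(H) = Add(5, Mul(-1, Pow(H, 2))) (Function('Q')(H) = Add(5, Mul(-1, Add(Add(Pow(H, 2), Mul(-1, H)), H))) = Add(5, Mul(-1, Pow(H, 2))))
Function('K')(m, z) = Add(-8, Mul(z, Add(5, Mul(-1, Pow(z, 2))))) (Function('K')(m, z) = Add(Mul(Add(5, Mul(-1, Pow(z, 2))), z), -8) = Add(Mul(z, Add(5, Mul(-1, Pow(z, 2)))), -8) = Add(-8, Mul(z, Add(5, Mul(-1, Pow(z, 2))))))
Add(Function('K')(8, Function('F')(6)), Mul(Add(52, 69), 87)) = Add(Add(-8, Mul(-1, Pow(-4, 3)), Mul(5, -4)), Mul(Add(52, 69), 87)) = Add(Add(-8, Mul(-1, -64), -20), Mul(121, 87)) = Add(Add(-8, 64, -20), 10527) = Add(36, 10527) = 10563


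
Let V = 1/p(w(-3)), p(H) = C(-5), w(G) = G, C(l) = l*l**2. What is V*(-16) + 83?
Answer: 10391/125 ≈ 83.128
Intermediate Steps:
C(l) = l**3
p(H) = -125 (p(H) = (-5)**3 = -125)
V = -1/125 (V = 1/(-125) = -1/125 ≈ -0.0080000)
V*(-16) + 83 = -1/125*(-16) + 83 = 16/125 + 83 = 10391/125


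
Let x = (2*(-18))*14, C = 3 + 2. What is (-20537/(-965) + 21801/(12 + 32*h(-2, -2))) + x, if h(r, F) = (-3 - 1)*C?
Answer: -313574809/606020 ≈ -517.43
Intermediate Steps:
C = 5
h(r, F) = -20 (h(r, F) = (-3 - 1)*5 = -4*5 = -20)
x = -504 (x = -36*14 = -504)
(-20537/(-965) + 21801/(12 + 32*h(-2, -2))) + x = (-20537/(-965) + 21801/(12 + 32*(-20))) - 504 = (-20537*(-1/965) + 21801/(12 - 640)) - 504 = (20537/965 + 21801/(-628)) - 504 = (20537/965 + 21801*(-1/628)) - 504 = (20537/965 - 21801/628) - 504 = -8140729/606020 - 504 = -313574809/606020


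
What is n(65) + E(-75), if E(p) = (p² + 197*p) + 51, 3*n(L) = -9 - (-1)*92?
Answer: -27214/3 ≈ -9071.3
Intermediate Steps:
n(L) = 83/3 (n(L) = (-9 - (-1)*92)/3 = (-9 - 1*(-92))/3 = (-9 + 92)/3 = (⅓)*83 = 83/3)
E(p) = 51 + p² + 197*p
n(65) + E(-75) = 83/3 + (51 + (-75)² + 197*(-75)) = 83/3 + (51 + 5625 - 14775) = 83/3 - 9099 = -27214/3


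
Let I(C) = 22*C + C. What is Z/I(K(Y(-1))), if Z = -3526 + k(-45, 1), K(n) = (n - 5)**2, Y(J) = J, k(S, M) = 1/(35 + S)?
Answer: -35261/8280 ≈ -4.2586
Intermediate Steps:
K(n) = (-5 + n)**2
Z = -35261/10 (Z = -3526 + 1/(35 - 45) = -3526 + 1/(-10) = -3526 - 1/10 = -35261/10 ≈ -3526.1)
I(C) = 23*C
Z/I(K(Y(-1))) = -35261*1/(23*(-5 - 1)**2)/10 = -35261/(10*(23*(-6)**2)) = -35261/(10*(23*36)) = -35261/10/828 = -35261/10*1/828 = -35261/8280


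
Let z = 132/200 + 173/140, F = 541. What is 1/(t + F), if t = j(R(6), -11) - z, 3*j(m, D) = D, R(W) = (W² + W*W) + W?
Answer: 2100/1124419 ≈ 0.0018676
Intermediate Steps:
R(W) = W + 2*W² (R(W) = (W² + W²) + W = 2*W² + W = W + 2*W²)
j(m, D) = D/3
z = 1327/700 (z = 132*(1/200) + 173*(1/140) = 33/50 + 173/140 = 1327/700 ≈ 1.8957)
t = -11681/2100 (t = (⅓)*(-11) - 1*1327/700 = -11/3 - 1327/700 = -11681/2100 ≈ -5.5624)
1/(t + F) = 1/(-11681/2100 + 541) = 1/(1124419/2100) = 2100/1124419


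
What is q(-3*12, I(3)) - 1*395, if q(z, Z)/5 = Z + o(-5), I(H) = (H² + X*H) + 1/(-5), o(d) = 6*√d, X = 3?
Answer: -306 + 30*I*√5 ≈ -306.0 + 67.082*I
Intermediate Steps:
I(H) = -⅕ + H² + 3*H (I(H) = (H² + 3*H) + 1/(-5) = (H² + 3*H) - ⅕ = -⅕ + H² + 3*H)
q(z, Z) = 5*Z + 30*I*√5 (q(z, Z) = 5*(Z + 6*√(-5)) = 5*(Z + 6*(I*√5)) = 5*(Z + 6*I*√5) = 5*Z + 30*I*√5)
q(-3*12, I(3)) - 1*395 = (5*(-⅕ + 3² + 3*3) + 30*I*√5) - 1*395 = (5*(-⅕ + 9 + 9) + 30*I*√5) - 395 = (5*(89/5) + 30*I*√5) - 395 = (89 + 30*I*√5) - 395 = -306 + 30*I*√5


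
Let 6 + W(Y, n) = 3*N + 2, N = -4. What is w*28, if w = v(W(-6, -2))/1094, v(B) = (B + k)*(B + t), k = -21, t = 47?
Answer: -16058/547 ≈ -29.356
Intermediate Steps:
W(Y, n) = -16 (W(Y, n) = -6 + (3*(-4) + 2) = -6 + (-12 + 2) = -6 - 10 = -16)
v(B) = (-21 + B)*(47 + B) (v(B) = (B - 21)*(B + 47) = (-21 + B)*(47 + B))
w = -1147/1094 (w = (-987 + (-16)² + 26*(-16))/1094 = (-987 + 256 - 416)*(1/1094) = -1147*1/1094 = -1147/1094 ≈ -1.0484)
w*28 = -1147/1094*28 = -16058/547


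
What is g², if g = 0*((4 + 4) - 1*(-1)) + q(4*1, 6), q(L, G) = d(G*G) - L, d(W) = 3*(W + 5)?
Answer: 14161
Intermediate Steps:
d(W) = 15 + 3*W (d(W) = 3*(5 + W) = 15 + 3*W)
q(L, G) = 15 - L + 3*G² (q(L, G) = (15 + 3*(G*G)) - L = (15 + 3*G²) - L = 15 - L + 3*G²)
g = 119 (g = 0*((4 + 4) - 1*(-1)) + (15 - 4 + 3*6²) = 0*(8 + 1) + (15 - 1*4 + 3*36) = 0*9 + (15 - 4 + 108) = 0 + 119 = 119)
g² = 119² = 14161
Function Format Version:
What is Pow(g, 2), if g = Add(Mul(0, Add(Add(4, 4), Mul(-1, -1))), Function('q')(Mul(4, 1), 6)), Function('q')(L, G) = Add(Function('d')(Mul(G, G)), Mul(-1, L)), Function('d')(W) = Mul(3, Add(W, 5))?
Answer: 14161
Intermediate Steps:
Function('d')(W) = Add(15, Mul(3, W)) (Function('d')(W) = Mul(3, Add(5, W)) = Add(15, Mul(3, W)))
Function('q')(L, G) = Add(15, Mul(-1, L), Mul(3, Pow(G, 2))) (Function('q')(L, G) = Add(Add(15, Mul(3, Mul(G, G))), Mul(-1, L)) = Add(Add(15, Mul(3, Pow(G, 2))), Mul(-1, L)) = Add(15, Mul(-1, L), Mul(3, Pow(G, 2))))
g = 119 (g = Add(Mul(0, Add(Add(4, 4), Mul(-1, -1))), Add(15, Mul(-1, Mul(4, 1)), Mul(3, Pow(6, 2)))) = Add(Mul(0, Add(8, 1)), Add(15, Mul(-1, 4), Mul(3, 36))) = Add(Mul(0, 9), Add(15, -4, 108)) = Add(0, 119) = 119)
Pow(g, 2) = Pow(119, 2) = 14161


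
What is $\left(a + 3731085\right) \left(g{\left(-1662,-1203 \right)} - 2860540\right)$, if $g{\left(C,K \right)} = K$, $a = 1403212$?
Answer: $-14693038499671$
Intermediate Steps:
$\left(a + 3731085\right) \left(g{\left(-1662,-1203 \right)} - 2860540\right) = \left(1403212 + 3731085\right) \left(-1203 - 2860540\right) = 5134297 \left(-2861743\right) = -14693038499671$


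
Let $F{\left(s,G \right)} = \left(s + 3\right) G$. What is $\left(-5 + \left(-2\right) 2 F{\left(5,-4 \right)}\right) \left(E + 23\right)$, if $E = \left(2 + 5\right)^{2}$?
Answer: $8856$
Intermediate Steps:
$F{\left(s,G \right)} = G \left(3 + s\right)$ ($F{\left(s,G \right)} = \left(3 + s\right) G = G \left(3 + s\right)$)
$E = 49$ ($E = 7^{2} = 49$)
$\left(-5 + \left(-2\right) 2 F{\left(5,-4 \right)}\right) \left(E + 23\right) = \left(-5 + \left(-2\right) 2 \left(- 4 \left(3 + 5\right)\right)\right) \left(49 + 23\right) = \left(-5 - 4 \left(\left(-4\right) 8\right)\right) 72 = \left(-5 - -128\right) 72 = \left(-5 + 128\right) 72 = 123 \cdot 72 = 8856$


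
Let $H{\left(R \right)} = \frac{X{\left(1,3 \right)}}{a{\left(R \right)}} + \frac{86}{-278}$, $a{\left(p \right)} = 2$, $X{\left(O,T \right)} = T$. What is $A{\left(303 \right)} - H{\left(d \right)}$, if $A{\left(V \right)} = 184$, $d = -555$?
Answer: $\frac{50821}{278} \approx 182.81$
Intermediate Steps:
$H{\left(R \right)} = \frac{331}{278}$ ($H{\left(R \right)} = \frac{3}{2} + \frac{86}{-278} = 3 \cdot \frac{1}{2} + 86 \left(- \frac{1}{278}\right) = \frac{3}{2} - \frac{43}{139} = \frac{331}{278}$)
$A{\left(303 \right)} - H{\left(d \right)} = 184 - \frac{331}{278} = \frac{50821}{278}$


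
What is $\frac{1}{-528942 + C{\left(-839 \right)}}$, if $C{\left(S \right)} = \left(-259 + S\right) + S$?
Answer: $- \frac{1}{530879} \approx -1.8837 \cdot 10^{-6}$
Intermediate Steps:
$C{\left(S \right)} = -259 + 2 S$
$\frac{1}{-528942 + C{\left(-839 \right)}} = \frac{1}{-528942 + \left(-259 + 2 \left(-839\right)\right)} = \frac{1}{-528942 - 1937} = \frac{1}{-530879} = - \frac{1}{530879}$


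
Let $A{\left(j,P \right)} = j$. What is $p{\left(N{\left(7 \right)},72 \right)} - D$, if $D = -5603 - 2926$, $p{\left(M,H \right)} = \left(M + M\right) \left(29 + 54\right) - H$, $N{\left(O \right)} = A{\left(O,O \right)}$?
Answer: $9619$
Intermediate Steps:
$N{\left(O \right)} = O$
$p{\left(M,H \right)} = - H + 166 M$ ($p{\left(M,H \right)} = 2 M 83 - H = 166 M - H = - H + 166 M$)
$D = -8529$ ($D = -5603 - 2926 = -8529$)
$p{\left(N{\left(7 \right)},72 \right)} - D = \left(\left(-1\right) 72 + 166 \cdot 7\right) - -8529 = \left(-72 + 1162\right) + 8529 = 1090 + 8529 = 9619$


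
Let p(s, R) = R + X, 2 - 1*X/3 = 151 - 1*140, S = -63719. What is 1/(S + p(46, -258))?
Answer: -1/64004 ≈ -1.5624e-5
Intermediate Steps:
X = -27 (X = 6 - 3*(151 - 1*140) = 6 - 3*(151 - 140) = 6 - 3*11 = 6 - 33 = -27)
p(s, R) = -27 + R (p(s, R) = R - 27 = -27 + R)
1/(S + p(46, -258)) = 1/(-63719 + (-27 - 258)) = 1/(-63719 - 285) = 1/(-64004) = -1/64004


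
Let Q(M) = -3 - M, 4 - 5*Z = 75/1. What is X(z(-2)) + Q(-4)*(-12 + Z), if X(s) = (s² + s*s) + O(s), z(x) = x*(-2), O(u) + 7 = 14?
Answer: 64/5 ≈ 12.800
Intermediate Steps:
O(u) = 7 (O(u) = -7 + 14 = 7)
z(x) = -2*x
X(s) = 7 + 2*s² (X(s) = (s² + s*s) + 7 = (s² + s²) + 7 = 2*s² + 7 = 7 + 2*s²)
Z = -71/5 (Z = ⅘ - 15/1 = ⅘ - 15 = -71/5 ≈ -14.200)
X(z(-2)) + Q(-4)*(-12 + Z) = (7 + 2*(-2*(-2))²) + (-3 - 1*(-4))*(-12 - 71/5) = (7 + 2*4²) + (-3 + 4)*(-131/5) = (7 + 2*16) + 1*(-131/5) = (7 + 32) - 131/5 = 39 - 131/5 = 64/5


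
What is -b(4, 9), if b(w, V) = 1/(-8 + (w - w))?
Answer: ⅛ ≈ 0.12500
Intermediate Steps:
b(w, V) = -⅛ (b(w, V) = 1/(-8 + 0) = 1/(-8) = -⅛)
-b(4, 9) = -(-1)/8 = -1*(-⅛) = ⅛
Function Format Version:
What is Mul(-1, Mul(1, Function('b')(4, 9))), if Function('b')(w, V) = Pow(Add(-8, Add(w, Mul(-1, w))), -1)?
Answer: Rational(1, 8) ≈ 0.12500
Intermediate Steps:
Function('b')(w, V) = Rational(-1, 8) (Function('b')(w, V) = Pow(Add(-8, 0), -1) = Pow(-8, -1) = Rational(-1, 8))
Mul(-1, Mul(1, Function('b')(4, 9))) = Mul(-1, Mul(1, Rational(-1, 8))) = Mul(-1, Rational(-1, 8)) = Rational(1, 8)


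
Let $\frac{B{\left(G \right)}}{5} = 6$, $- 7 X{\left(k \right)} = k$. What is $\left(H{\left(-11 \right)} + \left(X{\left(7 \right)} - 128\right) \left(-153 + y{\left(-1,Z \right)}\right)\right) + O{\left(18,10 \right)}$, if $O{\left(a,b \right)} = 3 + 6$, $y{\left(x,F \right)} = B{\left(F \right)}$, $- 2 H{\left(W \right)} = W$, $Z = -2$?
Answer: $\frac{31763}{2} \approx 15882.0$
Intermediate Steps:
$X{\left(k \right)} = - \frac{k}{7}$
$H{\left(W \right)} = - \frac{W}{2}$
$B{\left(G \right)} = 30$ ($B{\left(G \right)} = 5 \cdot 6 = 30$)
$y{\left(x,F \right)} = 30$
$O{\left(a,b \right)} = 9$
$\left(H{\left(-11 \right)} + \left(X{\left(7 \right)} - 128\right) \left(-153 + y{\left(-1,Z \right)}\right)\right) + O{\left(18,10 \right)} = \left(\left(- \frac{1}{2}\right) \left(-11\right) + \left(\left(- \frac{1}{7}\right) 7 - 128\right) \left(-153 + 30\right)\right) + 9 = \left(\frac{11}{2} + \left(-1 - 128\right) \left(-123\right)\right) + 9 = \left(\frac{11}{2} - -15867\right) + 9 = \left(\frac{11}{2} + 15867\right) + 9 = \frac{31745}{2} + 9 = \frac{31763}{2}$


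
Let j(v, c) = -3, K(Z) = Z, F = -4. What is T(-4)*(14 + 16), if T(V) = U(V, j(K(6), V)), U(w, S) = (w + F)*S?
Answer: 720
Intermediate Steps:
U(w, S) = S*(-4 + w) (U(w, S) = (w - 4)*S = (-4 + w)*S = S*(-4 + w))
T(V) = 12 - 3*V (T(V) = -3*(-4 + V) = 12 - 3*V)
T(-4)*(14 + 16) = (12 - 3*(-4))*(14 + 16) = (12 + 12)*30 = 24*30 = 720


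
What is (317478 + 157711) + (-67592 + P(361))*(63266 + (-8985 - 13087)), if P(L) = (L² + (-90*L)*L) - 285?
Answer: -480587101335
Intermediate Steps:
P(L) = -285 - 89*L² (P(L) = (L² - 90*L²) - 285 = -89*L² - 285 = -285 - 89*L²)
(317478 + 157711) + (-67592 + P(361))*(63266 + (-8985 - 13087)) = (317478 + 157711) + (-67592 + (-285 - 89*361²))*(63266 + (-8985 - 13087)) = 475189 + (-67592 + (-285 - 89*130321))*(63266 - 22072) = 475189 + (-67592 + (-285 - 11598569))*41194 = 475189 + (-67592 - 11598854)*41194 = 475189 - 11666446*41194 = 475189 - 480587576524 = -480587101335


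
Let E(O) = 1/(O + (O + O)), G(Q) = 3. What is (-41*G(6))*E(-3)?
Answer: 41/3 ≈ 13.667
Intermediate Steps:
E(O) = 1/(3*O) (E(O) = 1/(O + 2*O) = 1/(3*O))
(-41*G(6))*E(-3) = (-41*3)*((1/3)/(-3)) = -41*(-1)/3 = -123*(-1/9) = 41/3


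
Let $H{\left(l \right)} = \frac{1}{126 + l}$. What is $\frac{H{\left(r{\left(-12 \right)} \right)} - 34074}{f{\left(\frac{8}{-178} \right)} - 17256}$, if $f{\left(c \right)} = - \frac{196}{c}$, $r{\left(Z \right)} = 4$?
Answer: $\frac{4429619}{1676350} \approx 2.6424$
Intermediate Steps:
$\frac{H{\left(r{\left(-12 \right)} \right)} - 34074}{f{\left(\frac{8}{-178} \right)} - 17256} = \frac{\frac{1}{126 + 4} - 34074}{- \frac{196}{8 \frac{1}{-178}} - 17256} = \frac{\frac{1}{130} - 34074}{- \frac{196}{8 \left(- \frac{1}{178}\right)} - 17256} = \frac{\frac{1}{130} - 34074}{- \frac{196}{- \frac{4}{89}} - 17256} = - \frac{4429619}{130 \left(\left(-196\right) \left(- \frac{89}{4}\right) - 17256\right)} = - \frac{4429619}{130 \left(4361 - 17256\right)} = - \frac{4429619}{130 \left(-12895\right)} = \left(- \frac{4429619}{130}\right) \left(- \frac{1}{12895}\right) = \frac{4429619}{1676350}$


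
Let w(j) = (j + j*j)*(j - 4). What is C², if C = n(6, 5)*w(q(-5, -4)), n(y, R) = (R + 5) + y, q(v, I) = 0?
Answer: 0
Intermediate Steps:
n(y, R) = 5 + R + y (n(y, R) = (5 + R) + y = 5 + R + y)
w(j) = (-4 + j)*(j + j²) (w(j) = (j + j²)*(-4 + j) = (-4 + j)*(j + j²))
C = 0 (C = (5 + 5 + 6)*(0*(-4 + 0² - 3*0)) = 16*(0*(-4 + 0 + 0)) = 16*(0*(-4)) = 16*0 = 0)
C² = 0² = 0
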